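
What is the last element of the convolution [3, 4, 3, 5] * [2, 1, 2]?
Use y[k] = Σ_i a[i]·b[k-i] at k=5. y[5] = 5×2 = 10

10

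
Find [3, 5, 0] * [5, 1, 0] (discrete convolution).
y[0] = 3×5 = 15; y[1] = 3×1 + 5×5 = 28; y[2] = 3×0 + 5×1 + 0×5 = 5; y[3] = 5×0 + 0×1 = 0; y[4] = 0×0 = 0

[15, 28, 5, 0, 0]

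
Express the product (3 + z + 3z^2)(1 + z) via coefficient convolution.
Ascending coefficients: a = [3, 1, 3], b = [1, 1]. c[0] = 3×1 = 3; c[1] = 3×1 + 1×1 = 4; c[2] = 1×1 + 3×1 = 4; c[3] = 3×1 = 3. Result coefficients: [3, 4, 4, 3] → 3 + 4z + 4z^2 + 3z^3

3 + 4z + 4z^2 + 3z^3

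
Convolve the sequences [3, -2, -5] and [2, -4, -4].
y[0] = 3×2 = 6; y[1] = 3×-4 + -2×2 = -16; y[2] = 3×-4 + -2×-4 + -5×2 = -14; y[3] = -2×-4 + -5×-4 = 28; y[4] = -5×-4 = 20

[6, -16, -14, 28, 20]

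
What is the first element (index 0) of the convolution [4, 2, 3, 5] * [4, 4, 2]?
Use y[k] = Σ_i a[i]·b[k-i] at k=0. y[0] = 4×4 = 16

16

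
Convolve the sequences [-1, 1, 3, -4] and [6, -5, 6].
y[0] = -1×6 = -6; y[1] = -1×-5 + 1×6 = 11; y[2] = -1×6 + 1×-5 + 3×6 = 7; y[3] = 1×6 + 3×-5 + -4×6 = -33; y[4] = 3×6 + -4×-5 = 38; y[5] = -4×6 = -24

[-6, 11, 7, -33, 38, -24]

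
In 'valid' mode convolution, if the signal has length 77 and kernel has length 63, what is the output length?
'Valid' mode counts only positions where the kernel fully overlaps the signal: m - n + 1 = 77 - 63 + 1 = 15

15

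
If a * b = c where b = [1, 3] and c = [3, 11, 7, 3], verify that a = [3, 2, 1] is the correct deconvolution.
Forward-compute [3, 2, 1] * [1, 3]: c[0] = 3×1 = 3; c[1] = 3×3 + 2×1 = 11; c[2] = 2×3 + 1×1 = 7; c[3] = 1×3 = 3 → [3, 11, 7, 3]. Matches given c = [3, 11, 7, 3], so verified.

Verified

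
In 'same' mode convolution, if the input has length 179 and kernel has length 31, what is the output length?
'Same' mode returns an output with the same length as the input: 179

179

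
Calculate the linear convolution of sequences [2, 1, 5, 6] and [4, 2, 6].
y[0] = 2×4 = 8; y[1] = 2×2 + 1×4 = 8; y[2] = 2×6 + 1×2 + 5×4 = 34; y[3] = 1×6 + 5×2 + 6×4 = 40; y[4] = 5×6 + 6×2 = 42; y[5] = 6×6 = 36

[8, 8, 34, 40, 42, 36]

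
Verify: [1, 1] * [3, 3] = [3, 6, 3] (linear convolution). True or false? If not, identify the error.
Recompute linear convolution of [1, 1] and [3, 3]: y[0] = 1×3 = 3; y[1] = 1×3 + 1×3 = 6; y[2] = 1×3 = 3 → [3, 6, 3]. Given [3, 6, 3] matches, so answer: Yes

Yes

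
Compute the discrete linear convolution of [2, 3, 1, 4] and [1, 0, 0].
y[0] = 2×1 = 2; y[1] = 2×0 + 3×1 = 3; y[2] = 2×0 + 3×0 + 1×1 = 1; y[3] = 3×0 + 1×0 + 4×1 = 4; y[4] = 1×0 + 4×0 = 0; y[5] = 4×0 = 0

[2, 3, 1, 4, 0, 0]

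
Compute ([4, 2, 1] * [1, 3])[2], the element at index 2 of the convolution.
Use y[k] = Σ_i a[i]·b[k-i] at k=2. y[2] = 2×3 + 1×1 = 7

7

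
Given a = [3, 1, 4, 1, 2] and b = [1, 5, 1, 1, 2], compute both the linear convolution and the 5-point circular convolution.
Linear: y_lin[0] = 3×1 = 3; y_lin[1] = 3×5 + 1×1 = 16; y_lin[2] = 3×1 + 1×5 + 4×1 = 12; y_lin[3] = 3×1 + 1×1 + 4×5 + 1×1 = 25; y_lin[4] = 3×2 + 1×1 + 4×1 + 1×5 + 2×1 = 18; y_lin[5] = 1×2 + 4×1 + 1×1 + 2×5 = 17; y_lin[6] = 4×2 + 1×1 + 2×1 = 11; y_lin[7] = 1×2 + 2×1 = 4; y_lin[8] = 2×2 = 4 → [3, 16, 12, 25, 18, 17, 11, 4, 4]. Circular (length 5): y[0] = 3×1 + 1×2 + 4×1 + 1×1 + 2×5 = 20; y[1] = 3×5 + 1×1 + 4×2 + 1×1 + 2×1 = 27; y[2] = 3×1 + 1×5 + 4×1 + 1×2 + 2×1 = 16; y[3] = 3×1 + 1×1 + 4×5 + 1×1 + 2×2 = 29; y[4] = 3×2 + 1×1 + 4×1 + 1×5 + 2×1 = 18 → [20, 27, 16, 29, 18]

Linear: [3, 16, 12, 25, 18, 17, 11, 4, 4], Circular: [20, 27, 16, 29, 18]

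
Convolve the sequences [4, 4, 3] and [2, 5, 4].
y[0] = 4×2 = 8; y[1] = 4×5 + 4×2 = 28; y[2] = 4×4 + 4×5 + 3×2 = 42; y[3] = 4×4 + 3×5 = 31; y[4] = 3×4 = 12

[8, 28, 42, 31, 12]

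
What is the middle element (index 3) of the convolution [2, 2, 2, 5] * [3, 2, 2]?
Use y[k] = Σ_i a[i]·b[k-i] at k=3. y[3] = 2×2 + 2×2 + 5×3 = 23

23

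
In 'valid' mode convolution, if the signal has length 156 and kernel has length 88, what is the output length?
'Valid' mode counts only positions where the kernel fully overlaps the signal: m - n + 1 = 156 - 88 + 1 = 69

69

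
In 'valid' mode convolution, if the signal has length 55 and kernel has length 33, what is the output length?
'Valid' mode counts only positions where the kernel fully overlaps the signal: m - n + 1 = 55 - 33 + 1 = 23

23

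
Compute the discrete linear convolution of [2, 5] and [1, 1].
y[0] = 2×1 = 2; y[1] = 2×1 + 5×1 = 7; y[2] = 5×1 = 5

[2, 7, 5]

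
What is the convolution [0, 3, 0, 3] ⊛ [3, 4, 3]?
y[0] = 0×3 = 0; y[1] = 0×4 + 3×3 = 9; y[2] = 0×3 + 3×4 + 0×3 = 12; y[3] = 3×3 + 0×4 + 3×3 = 18; y[4] = 0×3 + 3×4 = 12; y[5] = 3×3 = 9

[0, 9, 12, 18, 12, 9]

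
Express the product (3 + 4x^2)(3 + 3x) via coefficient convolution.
Ascending coefficients: a = [3, 0, 4], b = [3, 3]. c[0] = 3×3 = 9; c[1] = 3×3 + 0×3 = 9; c[2] = 0×3 + 4×3 = 12; c[3] = 4×3 = 12. Result coefficients: [9, 9, 12, 12] → 9 + 9x + 12x^2 + 12x^3

9 + 9x + 12x^2 + 12x^3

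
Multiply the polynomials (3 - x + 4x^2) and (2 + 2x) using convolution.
Ascending coefficients: a = [3, -1, 4], b = [2, 2]. c[0] = 3×2 = 6; c[1] = 3×2 + -1×2 = 4; c[2] = -1×2 + 4×2 = 6; c[3] = 4×2 = 8. Result coefficients: [6, 4, 6, 8] → 6 + 4x + 6x^2 + 8x^3

6 + 4x + 6x^2 + 8x^3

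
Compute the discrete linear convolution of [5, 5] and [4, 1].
y[0] = 5×4 = 20; y[1] = 5×1 + 5×4 = 25; y[2] = 5×1 = 5

[20, 25, 5]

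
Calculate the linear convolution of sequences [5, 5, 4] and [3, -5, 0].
y[0] = 5×3 = 15; y[1] = 5×-5 + 5×3 = -10; y[2] = 5×0 + 5×-5 + 4×3 = -13; y[3] = 5×0 + 4×-5 = -20; y[4] = 4×0 = 0

[15, -10, -13, -20, 0]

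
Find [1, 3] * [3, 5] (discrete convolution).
y[0] = 1×3 = 3; y[1] = 1×5 + 3×3 = 14; y[2] = 3×5 = 15

[3, 14, 15]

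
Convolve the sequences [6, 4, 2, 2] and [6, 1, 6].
y[0] = 6×6 = 36; y[1] = 6×1 + 4×6 = 30; y[2] = 6×6 + 4×1 + 2×6 = 52; y[3] = 4×6 + 2×1 + 2×6 = 38; y[4] = 2×6 + 2×1 = 14; y[5] = 2×6 = 12

[36, 30, 52, 38, 14, 12]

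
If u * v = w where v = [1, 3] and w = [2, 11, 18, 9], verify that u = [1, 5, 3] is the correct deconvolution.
Forward-compute [1, 5, 3] * [1, 3]: w[0] = 1×1 = 1; w[1] = 1×3 + 5×1 = 8; w[2] = 5×3 + 3×1 = 18; w[3] = 3×3 = 9 → [1, 8, 18, 9]. Does not match given w = [2, 11, 18, 9].

Not verified. [1, 5, 3] * [1, 3] = [1, 8, 18, 9], which differs from [2, 11, 18, 9] at index 0.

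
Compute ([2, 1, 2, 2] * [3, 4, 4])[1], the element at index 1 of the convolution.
Use y[k] = Σ_i a[i]·b[k-i] at k=1. y[1] = 2×4 + 1×3 = 11

11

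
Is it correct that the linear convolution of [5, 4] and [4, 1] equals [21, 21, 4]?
Recompute linear convolution of [5, 4] and [4, 1]: y[0] = 5×4 = 20; y[1] = 5×1 + 4×4 = 21; y[2] = 4×1 = 4 → [20, 21, 4]. Compare to given [21, 21, 4]: they differ at index 0: given 21, correct 20, so answer: No

No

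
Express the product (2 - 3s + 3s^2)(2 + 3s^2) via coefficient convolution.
Ascending coefficients: a = [2, -3, 3], b = [2, 0, 3]. c[0] = 2×2 = 4; c[1] = 2×0 + -3×2 = -6; c[2] = 2×3 + -3×0 + 3×2 = 12; c[3] = -3×3 + 3×0 = -9; c[4] = 3×3 = 9. Result coefficients: [4, -6, 12, -9, 9] → 4 - 6s + 12s^2 - 9s^3 + 9s^4

4 - 6s + 12s^2 - 9s^3 + 9s^4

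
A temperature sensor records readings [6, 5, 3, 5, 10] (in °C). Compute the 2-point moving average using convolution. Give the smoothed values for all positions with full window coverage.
2-point moving average kernel = [1, 1]. Apply in 'valid' mode (full window coverage): avg[0] = (6 + 5) / 2 = 5.5; avg[1] = (5 + 3) / 2 = 4.0; avg[2] = (3 + 5) / 2 = 4.0; avg[3] = (5 + 10) / 2 = 7.5. Smoothed values: [5.5, 4.0, 4.0, 7.5]

[5.5, 4.0, 4.0, 7.5]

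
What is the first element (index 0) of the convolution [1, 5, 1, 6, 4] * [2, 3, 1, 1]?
Use y[k] = Σ_i a[i]·b[k-i] at k=0. y[0] = 1×2 = 2

2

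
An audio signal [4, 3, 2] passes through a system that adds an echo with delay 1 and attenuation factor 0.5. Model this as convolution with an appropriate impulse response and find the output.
Direct-path + delayed-attenuated-path model → impulse response h = [1, 0.5] (1 at lag 0, 0.5 at lag 1). Output y[n] = x[n] + 0.5·x[n - 1] (with x[n] = 0 outside 0..2): y[0] = 4 + 0.5×0 = 4; y[1] = 3 + 0.5×4 = 5.0; y[2] = 2 + 0.5×3 = 3.5; y[3] = 0 + 0.5×2 = 1.0. So y = [4, 5.0, 3.5, 1.0]

[4, 5.0, 3.5, 1.0]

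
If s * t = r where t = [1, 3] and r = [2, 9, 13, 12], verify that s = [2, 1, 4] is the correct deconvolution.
Forward-compute [2, 1, 4] * [1, 3]: r[0] = 2×1 = 2; r[1] = 2×3 + 1×1 = 7; r[2] = 1×3 + 4×1 = 7; r[3] = 4×3 = 12 → [2, 7, 7, 12]. Does not match given r = [2, 9, 13, 12].

Not verified. [2, 1, 4] * [1, 3] = [2, 7, 7, 12], which differs from [2, 9, 13, 12] at index 1.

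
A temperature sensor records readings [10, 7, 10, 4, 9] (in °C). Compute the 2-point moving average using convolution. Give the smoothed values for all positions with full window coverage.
2-point moving average kernel = [1, 1]. Apply in 'valid' mode (full window coverage): avg[0] = (10 + 7) / 2 = 8.5; avg[1] = (7 + 10) / 2 = 8.5; avg[2] = (10 + 4) / 2 = 7.0; avg[3] = (4 + 9) / 2 = 6.5. Smoothed values: [8.5, 8.5, 7.0, 6.5]

[8.5, 8.5, 7.0, 6.5]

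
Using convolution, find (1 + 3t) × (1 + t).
Ascending coefficients: a = [1, 3], b = [1, 1]. c[0] = 1×1 = 1; c[1] = 1×1 + 3×1 = 4; c[2] = 3×1 = 3. Result coefficients: [1, 4, 3] → 1 + 4t + 3t^2

1 + 4t + 3t^2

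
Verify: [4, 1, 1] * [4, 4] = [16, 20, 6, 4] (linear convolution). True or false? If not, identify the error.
Recompute linear convolution of [4, 1, 1] and [4, 4]: y[0] = 4×4 = 16; y[1] = 4×4 + 1×4 = 20; y[2] = 1×4 + 1×4 = 8; y[3] = 1×4 = 4 → [16, 20, 8, 4]. Compare to given [16, 20, 6, 4]: they differ at index 2: given 6, correct 8, so answer: No

No. Error at index 2: given 6, correct 8.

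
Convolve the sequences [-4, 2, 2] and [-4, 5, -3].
y[0] = -4×-4 = 16; y[1] = -4×5 + 2×-4 = -28; y[2] = -4×-3 + 2×5 + 2×-4 = 14; y[3] = 2×-3 + 2×5 = 4; y[4] = 2×-3 = -6

[16, -28, 14, 4, -6]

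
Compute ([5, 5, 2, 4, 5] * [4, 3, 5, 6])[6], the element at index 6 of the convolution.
Use y[k] = Σ_i a[i]·b[k-i] at k=6. y[6] = 4×6 + 5×5 = 49

49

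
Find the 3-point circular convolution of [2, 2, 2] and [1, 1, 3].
Use y[k] = Σ_j u[j]·v[(k-j) mod 3]. y[0] = 2×1 + 2×3 + 2×1 = 10; y[1] = 2×1 + 2×1 + 2×3 = 10; y[2] = 2×3 + 2×1 + 2×1 = 10. Result: [10, 10, 10]

[10, 10, 10]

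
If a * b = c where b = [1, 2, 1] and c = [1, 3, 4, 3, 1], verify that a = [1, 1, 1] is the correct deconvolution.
Forward-compute [1, 1, 1] * [1, 2, 1]: c[0] = 1×1 = 1; c[1] = 1×2 + 1×1 = 3; c[2] = 1×1 + 1×2 + 1×1 = 4; c[3] = 1×1 + 1×2 = 3; c[4] = 1×1 = 1 → [1, 3, 4, 3, 1]. Matches given c = [1, 3, 4, 3, 1], so verified.

Verified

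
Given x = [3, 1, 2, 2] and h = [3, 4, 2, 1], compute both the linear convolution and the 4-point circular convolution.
Linear: y_lin[0] = 3×3 = 9; y_lin[1] = 3×4 + 1×3 = 15; y_lin[2] = 3×2 + 1×4 + 2×3 = 16; y_lin[3] = 3×1 + 1×2 + 2×4 + 2×3 = 19; y_lin[4] = 1×1 + 2×2 + 2×4 = 13; y_lin[5] = 2×1 + 2×2 = 6; y_lin[6] = 2×1 = 2 → [9, 15, 16, 19, 13, 6, 2]. Circular (length 4): y[0] = 3×3 + 1×1 + 2×2 + 2×4 = 22; y[1] = 3×4 + 1×3 + 2×1 + 2×2 = 21; y[2] = 3×2 + 1×4 + 2×3 + 2×1 = 18; y[3] = 3×1 + 1×2 + 2×4 + 2×3 = 19 → [22, 21, 18, 19]

Linear: [9, 15, 16, 19, 13, 6, 2], Circular: [22, 21, 18, 19]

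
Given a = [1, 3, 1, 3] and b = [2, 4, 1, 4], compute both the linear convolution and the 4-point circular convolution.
Linear: y_lin[0] = 1×2 = 2; y_lin[1] = 1×4 + 3×2 = 10; y_lin[2] = 1×1 + 3×4 + 1×2 = 15; y_lin[3] = 1×4 + 3×1 + 1×4 + 3×2 = 17; y_lin[4] = 3×4 + 1×1 + 3×4 = 25; y_lin[5] = 1×4 + 3×1 = 7; y_lin[6] = 3×4 = 12 → [2, 10, 15, 17, 25, 7, 12]. Circular (length 4): y[0] = 1×2 + 3×4 + 1×1 + 3×4 = 27; y[1] = 1×4 + 3×2 + 1×4 + 3×1 = 17; y[2] = 1×1 + 3×4 + 1×2 + 3×4 = 27; y[3] = 1×4 + 3×1 + 1×4 + 3×2 = 17 → [27, 17, 27, 17]

Linear: [2, 10, 15, 17, 25, 7, 12], Circular: [27, 17, 27, 17]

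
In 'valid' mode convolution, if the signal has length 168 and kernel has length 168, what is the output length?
'Valid' mode counts only positions where the kernel fully overlaps the signal: m - n + 1 = 168 - 168 + 1 = 1

1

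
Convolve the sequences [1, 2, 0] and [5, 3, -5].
y[0] = 1×5 = 5; y[1] = 1×3 + 2×5 = 13; y[2] = 1×-5 + 2×3 + 0×5 = 1; y[3] = 2×-5 + 0×3 = -10; y[4] = 0×-5 = 0

[5, 13, 1, -10, 0]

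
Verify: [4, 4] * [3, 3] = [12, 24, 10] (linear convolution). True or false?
Recompute linear convolution of [4, 4] and [3, 3]: y[0] = 4×3 = 12; y[1] = 4×3 + 4×3 = 24; y[2] = 4×3 = 12 → [12, 24, 12]. Compare to given [12, 24, 10]: they differ at index 2: given 10, correct 12, so answer: No

No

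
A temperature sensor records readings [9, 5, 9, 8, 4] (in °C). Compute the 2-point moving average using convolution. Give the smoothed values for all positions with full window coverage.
2-point moving average kernel = [1, 1]. Apply in 'valid' mode (full window coverage): avg[0] = (9 + 5) / 2 = 7.0; avg[1] = (5 + 9) / 2 = 7.0; avg[2] = (9 + 8) / 2 = 8.5; avg[3] = (8 + 4) / 2 = 6.0. Smoothed values: [7.0, 7.0, 8.5, 6.0]

[7.0, 7.0, 8.5, 6.0]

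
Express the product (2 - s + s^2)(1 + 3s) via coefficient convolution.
Ascending coefficients: a = [2, -1, 1], b = [1, 3]. c[0] = 2×1 = 2; c[1] = 2×3 + -1×1 = 5; c[2] = -1×3 + 1×1 = -2; c[3] = 1×3 = 3. Result coefficients: [2, 5, -2, 3] → 2 + 5s - 2s^2 + 3s^3

2 + 5s - 2s^2 + 3s^3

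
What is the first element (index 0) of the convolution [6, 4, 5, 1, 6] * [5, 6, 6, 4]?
Use y[k] = Σ_i a[i]·b[k-i] at k=0. y[0] = 6×5 = 30

30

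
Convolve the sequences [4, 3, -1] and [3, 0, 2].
y[0] = 4×3 = 12; y[1] = 4×0 + 3×3 = 9; y[2] = 4×2 + 3×0 + -1×3 = 5; y[3] = 3×2 + -1×0 = 6; y[4] = -1×2 = -2

[12, 9, 5, 6, -2]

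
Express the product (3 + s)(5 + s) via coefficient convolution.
Ascending coefficients: a = [3, 1], b = [5, 1]. c[0] = 3×5 = 15; c[1] = 3×1 + 1×5 = 8; c[2] = 1×1 = 1. Result coefficients: [15, 8, 1] → 15 + 8s + s^2

15 + 8s + s^2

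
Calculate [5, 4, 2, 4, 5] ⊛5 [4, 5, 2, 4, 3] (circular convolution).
Use y[k] = Σ_j a[j]·b[(k-j) mod 5]. y[0] = 5×4 + 4×3 + 2×4 + 4×2 + 5×5 = 73; y[1] = 5×5 + 4×4 + 2×3 + 4×4 + 5×2 = 73; y[2] = 5×2 + 4×5 + 2×4 + 4×3 + 5×4 = 70; y[3] = 5×4 + 4×2 + 2×5 + 4×4 + 5×3 = 69; y[4] = 5×3 + 4×4 + 2×2 + 4×5 + 5×4 = 75. Result: [73, 73, 70, 69, 75]

[73, 73, 70, 69, 75]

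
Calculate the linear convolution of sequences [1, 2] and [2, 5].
y[0] = 1×2 = 2; y[1] = 1×5 + 2×2 = 9; y[2] = 2×5 = 10

[2, 9, 10]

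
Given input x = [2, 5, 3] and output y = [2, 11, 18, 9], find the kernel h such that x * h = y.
Output length 4 = len(x) + len(h) - 1 ⇒ len(h) = 2. Solve h forward using h[k] = (y[k] - Σ_{i≥1} x[i]·h[k-i]) / x[0]: h[0] = y[0] / x[0] = 2 / 2 = 1; h[1] = (y[1] - 5×1) / x[0] = (11 - 5×1) / 2 = 3. So h = [1, 3]. Forward-check [2, 5, 3] * [1, 3]: y[0] = 2×1 = 2; y[1] = 2×3 + 5×1 = 11; y[2] = 5×3 + 3×1 = 18; y[3] = 3×3 = 9 → [2, 11, 18, 9] ✓

[1, 3]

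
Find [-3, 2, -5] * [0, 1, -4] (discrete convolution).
y[0] = -3×0 = 0; y[1] = -3×1 + 2×0 = -3; y[2] = -3×-4 + 2×1 + -5×0 = 14; y[3] = 2×-4 + -5×1 = -13; y[4] = -5×-4 = 20

[0, -3, 14, -13, 20]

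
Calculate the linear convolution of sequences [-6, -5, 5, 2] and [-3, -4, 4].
y[0] = -6×-3 = 18; y[1] = -6×-4 + -5×-3 = 39; y[2] = -6×4 + -5×-4 + 5×-3 = -19; y[3] = -5×4 + 5×-4 + 2×-3 = -46; y[4] = 5×4 + 2×-4 = 12; y[5] = 2×4 = 8

[18, 39, -19, -46, 12, 8]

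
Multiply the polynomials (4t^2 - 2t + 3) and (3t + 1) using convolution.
Ascending coefficients: a = [3, -2, 4], b = [1, 3]. c[0] = 3×1 = 3; c[1] = 3×3 + -2×1 = 7; c[2] = -2×3 + 4×1 = -2; c[3] = 4×3 = 12. Result coefficients: [3, 7, -2, 12] → 12t^3 - 2t^2 + 7t + 3

12t^3 - 2t^2 + 7t + 3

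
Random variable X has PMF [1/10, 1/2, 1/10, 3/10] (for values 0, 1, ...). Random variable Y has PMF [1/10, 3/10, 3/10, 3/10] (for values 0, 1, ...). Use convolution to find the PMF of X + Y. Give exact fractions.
P(X+Y=k) = Σ_i P(X=i)·P(Y=k-i) — a convolution of [1/10, 1/2, 1/10, 3/10] and [1/10, 3/10, 3/10, 3/10]. P(X+Y=0) = (1/10)×(1/10) = 1/100; P(X+Y=1) = (1/10)×(3/10) + (1/2)×(1/10) = 3/100 + 1/20 = 2/25; P(X+Y=2) = (1/10)×(3/10) + (1/2)×(3/10) + (1/10)×(1/10) = 3/100 + 3/20 + 1/100 = 19/100; P(X+Y=3) = (1/10)×(3/10) + (1/2)×(3/10) + (1/10)×(3/10) + (3/10)×(1/10) = 3/100 + 3/20 + 3/100 + 3/100 = 6/25; P(X+Y=4) = (1/2)×(3/10) + (1/10)×(3/10) + (3/10)×(3/10) = 3/20 + 3/100 + 9/100 = 27/100; P(X+Y=5) = (1/10)×(3/10) + (3/10)×(3/10) = 3/100 + 9/100 = 3/25; P(X+Y=6) = (3/10)×(3/10) = 9/100. PMF: [1/100, 2/25, 19/100, 6/25, 27/100, 3/25, 9/100] (sums to 1 ✓)

[1/100, 2/25, 19/100, 6/25, 27/100, 3/25, 9/100]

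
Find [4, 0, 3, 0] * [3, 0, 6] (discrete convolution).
y[0] = 4×3 = 12; y[1] = 4×0 + 0×3 = 0; y[2] = 4×6 + 0×0 + 3×3 = 33; y[3] = 0×6 + 3×0 + 0×3 = 0; y[4] = 3×6 + 0×0 = 18; y[5] = 0×6 = 0

[12, 0, 33, 0, 18, 0]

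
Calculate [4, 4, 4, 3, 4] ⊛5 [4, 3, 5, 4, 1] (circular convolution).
Use y[k] = Σ_j s[j]·t[(k-j) mod 5]. y[0] = 4×4 + 4×1 + 4×4 + 3×5 + 4×3 = 63; y[1] = 4×3 + 4×4 + 4×1 + 3×4 + 4×5 = 64; y[2] = 4×5 + 4×3 + 4×4 + 3×1 + 4×4 = 67; y[3] = 4×4 + 4×5 + 4×3 + 3×4 + 4×1 = 64; y[4] = 4×1 + 4×4 + 4×5 + 3×3 + 4×4 = 65. Result: [63, 64, 67, 64, 65]

[63, 64, 67, 64, 65]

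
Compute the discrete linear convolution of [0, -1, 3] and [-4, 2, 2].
y[0] = 0×-4 = 0; y[1] = 0×2 + -1×-4 = 4; y[2] = 0×2 + -1×2 + 3×-4 = -14; y[3] = -1×2 + 3×2 = 4; y[4] = 3×2 = 6

[0, 4, -14, 4, 6]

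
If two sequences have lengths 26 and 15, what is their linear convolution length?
Linear/full convolution length: m + n - 1 = 26 + 15 - 1 = 40

40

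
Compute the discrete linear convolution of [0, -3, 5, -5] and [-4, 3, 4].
y[0] = 0×-4 = 0; y[1] = 0×3 + -3×-4 = 12; y[2] = 0×4 + -3×3 + 5×-4 = -29; y[3] = -3×4 + 5×3 + -5×-4 = 23; y[4] = 5×4 + -5×3 = 5; y[5] = -5×4 = -20

[0, 12, -29, 23, 5, -20]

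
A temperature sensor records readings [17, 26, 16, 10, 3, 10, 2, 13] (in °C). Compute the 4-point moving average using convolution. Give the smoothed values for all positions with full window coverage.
4-point moving average kernel = [1, 1, 1, 1]. Apply in 'valid' mode (full window coverage): avg[0] = (17 + 26 + 16 + 10) / 4 = 17.25; avg[1] = (26 + 16 + 10 + 3) / 4 = 13.75; avg[2] = (16 + 10 + 3 + 10) / 4 = 9.75; avg[3] = (10 + 3 + 10 + 2) / 4 = 6.25; avg[4] = (3 + 10 + 2 + 13) / 4 = 7.0. Smoothed values: [17.25, 13.75, 9.75, 6.25, 7.0]

[17.25, 13.75, 9.75, 6.25, 7.0]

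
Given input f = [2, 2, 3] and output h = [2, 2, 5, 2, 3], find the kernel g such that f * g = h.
Output length 5 = len(f) + len(g) - 1 ⇒ len(g) = 3. Solve g forward using g[k] = (h[k] - Σ_{i≥1} f[i]·g[k-i]) / f[0]: g[0] = h[0] / f[0] = 2 / 2 = 1; g[1] = (h[1] - 2×1) / f[0] = (2 - 2×1) / 2 = 0; g[2] = (h[2] - 2×0 - 3×1) / f[0] = (5 - 2×0 - 3×1) / 2 = 1. So g = [1, 0, 1]. Forward-check [2, 2, 3] * [1, 0, 1]: h[0] = 2×1 = 2; h[1] = 2×0 + 2×1 = 2; h[2] = 2×1 + 2×0 + 3×1 = 5; h[3] = 2×1 + 3×0 = 2; h[4] = 3×1 = 3 → [2, 2, 5, 2, 3] ✓

[1, 0, 1]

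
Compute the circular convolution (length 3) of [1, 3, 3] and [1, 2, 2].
Use y[k] = Σ_j f[j]·g[(k-j) mod 3]. y[0] = 1×1 + 3×2 + 3×2 = 13; y[1] = 1×2 + 3×1 + 3×2 = 11; y[2] = 1×2 + 3×2 + 3×1 = 11. Result: [13, 11, 11]

[13, 11, 11]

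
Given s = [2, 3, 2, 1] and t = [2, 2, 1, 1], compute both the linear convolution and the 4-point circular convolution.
Linear: y_lin[0] = 2×2 = 4; y_lin[1] = 2×2 + 3×2 = 10; y_lin[2] = 2×1 + 3×2 + 2×2 = 12; y_lin[3] = 2×1 + 3×1 + 2×2 + 1×2 = 11; y_lin[4] = 3×1 + 2×1 + 1×2 = 7; y_lin[5] = 2×1 + 1×1 = 3; y_lin[6] = 1×1 = 1 → [4, 10, 12, 11, 7, 3, 1]. Circular (length 4): y[0] = 2×2 + 3×1 + 2×1 + 1×2 = 11; y[1] = 2×2 + 3×2 + 2×1 + 1×1 = 13; y[2] = 2×1 + 3×2 + 2×2 + 1×1 = 13; y[3] = 2×1 + 3×1 + 2×2 + 1×2 = 11 → [11, 13, 13, 11]

Linear: [4, 10, 12, 11, 7, 3, 1], Circular: [11, 13, 13, 11]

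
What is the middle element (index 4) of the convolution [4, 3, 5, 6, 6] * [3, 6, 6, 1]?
Use y[k] = Σ_i a[i]·b[k-i] at k=4. y[4] = 3×1 + 5×6 + 6×6 + 6×3 = 87

87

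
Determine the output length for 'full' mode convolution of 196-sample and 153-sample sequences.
Linear/full convolution length: m + n - 1 = 196 + 153 - 1 = 348

348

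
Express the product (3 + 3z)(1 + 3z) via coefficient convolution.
Ascending coefficients: a = [3, 3], b = [1, 3]. c[0] = 3×1 = 3; c[1] = 3×3 + 3×1 = 12; c[2] = 3×3 = 9. Result coefficients: [3, 12, 9] → 3 + 12z + 9z^2

3 + 12z + 9z^2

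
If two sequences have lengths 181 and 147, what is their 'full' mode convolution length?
Linear/full convolution length: m + n - 1 = 181 + 147 - 1 = 327

327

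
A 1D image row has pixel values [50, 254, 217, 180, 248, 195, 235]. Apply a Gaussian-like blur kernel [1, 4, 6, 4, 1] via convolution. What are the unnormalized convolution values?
Convolve image row [50, 254, 217, 180, 248, 195, 235] with kernel [1, 4, 6, 4, 1]: y[0] = 50×1 = 50; y[1] = 50×4 + 254×1 = 454; y[2] = 50×6 + 254×4 + 217×1 = 1533; y[3] = 50×4 + 254×6 + 217×4 + 180×1 = 2772; y[4] = 50×1 + 254×4 + 217×6 + 180×4 + 248×1 = 3336; y[5] = 254×1 + 217×4 + 180×6 + 248×4 + 195×1 = 3389; y[6] = 217×1 + 180×4 + 248×6 + 195×4 + 235×1 = 3440; y[7] = 180×1 + 248×4 + 195×6 + 235×4 = 3282; y[8] = 248×1 + 195×4 + 235×6 = 2438; y[9] = 195×1 + 235×4 = 1135; y[10] = 235×1 = 235 → [50, 454, 1533, 2772, 3336, 3389, 3440, 3282, 2438, 1135, 235]. Normalization factor = sum(kernel) = 16.

[50, 454, 1533, 2772, 3336, 3389, 3440, 3282, 2438, 1135, 235]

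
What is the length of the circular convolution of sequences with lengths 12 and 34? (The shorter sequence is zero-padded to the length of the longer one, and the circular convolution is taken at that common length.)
Circular convolution (zero-padding the shorter input) has length max(m, n) = max(12, 34) = 34

34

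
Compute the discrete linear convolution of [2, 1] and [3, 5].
y[0] = 2×3 = 6; y[1] = 2×5 + 1×3 = 13; y[2] = 1×5 = 5

[6, 13, 5]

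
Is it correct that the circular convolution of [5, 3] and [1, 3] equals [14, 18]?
Recompute circular convolution of [5, 3] and [1, 3]: y[0] = 5×1 + 3×3 = 14; y[1] = 5×3 + 3×1 = 18 → [14, 18]. Given [14, 18] matches, so answer: Yes

Yes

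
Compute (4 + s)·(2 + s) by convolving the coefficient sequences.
Ascending coefficients: a = [4, 1], b = [2, 1]. c[0] = 4×2 = 8; c[1] = 4×1 + 1×2 = 6; c[2] = 1×1 = 1. Result coefficients: [8, 6, 1] → 8 + 6s + s^2

8 + 6s + s^2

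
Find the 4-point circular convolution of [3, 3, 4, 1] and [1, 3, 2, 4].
Use y[k] = Σ_j s[j]·t[(k-j) mod 4]. y[0] = 3×1 + 3×4 + 4×2 + 1×3 = 26; y[1] = 3×3 + 3×1 + 4×4 + 1×2 = 30; y[2] = 3×2 + 3×3 + 4×1 + 1×4 = 23; y[3] = 3×4 + 3×2 + 4×3 + 1×1 = 31. Result: [26, 30, 23, 31]

[26, 30, 23, 31]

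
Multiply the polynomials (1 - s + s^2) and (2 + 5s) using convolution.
Ascending coefficients: a = [1, -1, 1], b = [2, 5]. c[0] = 1×2 = 2; c[1] = 1×5 + -1×2 = 3; c[2] = -1×5 + 1×2 = -3; c[3] = 1×5 = 5. Result coefficients: [2, 3, -3, 5] → 2 + 3s - 3s^2 + 5s^3

2 + 3s - 3s^2 + 5s^3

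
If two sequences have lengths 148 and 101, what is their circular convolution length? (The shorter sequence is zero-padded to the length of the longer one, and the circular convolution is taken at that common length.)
Circular convolution (zero-padding the shorter input) has length max(m, n) = max(148, 101) = 148

148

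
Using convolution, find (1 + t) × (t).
Ascending coefficients: a = [1, 1], b = [0, 1]. c[0] = 1×0 = 0; c[1] = 1×1 + 1×0 = 1; c[2] = 1×1 = 1. Result coefficients: [0, 1, 1] → t + t^2

t + t^2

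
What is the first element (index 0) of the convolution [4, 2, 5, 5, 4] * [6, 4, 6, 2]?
Use y[k] = Σ_i a[i]·b[k-i] at k=0. y[0] = 4×6 = 24

24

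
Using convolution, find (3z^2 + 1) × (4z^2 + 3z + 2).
Ascending coefficients: a = [1, 0, 3], b = [2, 3, 4]. c[0] = 1×2 = 2; c[1] = 1×3 + 0×2 = 3; c[2] = 1×4 + 0×3 + 3×2 = 10; c[3] = 0×4 + 3×3 = 9; c[4] = 3×4 = 12. Result coefficients: [2, 3, 10, 9, 12] → 12z^4 + 9z^3 + 10z^2 + 3z + 2

12z^4 + 9z^3 + 10z^2 + 3z + 2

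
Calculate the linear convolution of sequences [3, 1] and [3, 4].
y[0] = 3×3 = 9; y[1] = 3×4 + 1×3 = 15; y[2] = 1×4 = 4

[9, 15, 4]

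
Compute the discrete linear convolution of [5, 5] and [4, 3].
y[0] = 5×4 = 20; y[1] = 5×3 + 5×4 = 35; y[2] = 5×3 = 15

[20, 35, 15]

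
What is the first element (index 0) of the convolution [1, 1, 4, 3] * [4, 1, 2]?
Use y[k] = Σ_i a[i]·b[k-i] at k=0. y[0] = 1×4 = 4

4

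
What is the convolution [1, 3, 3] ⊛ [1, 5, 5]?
y[0] = 1×1 = 1; y[1] = 1×5 + 3×1 = 8; y[2] = 1×5 + 3×5 + 3×1 = 23; y[3] = 3×5 + 3×5 = 30; y[4] = 3×5 = 15

[1, 8, 23, 30, 15]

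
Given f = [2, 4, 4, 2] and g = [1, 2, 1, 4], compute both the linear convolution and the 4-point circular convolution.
Linear: y_lin[0] = 2×1 = 2; y_lin[1] = 2×2 + 4×1 = 8; y_lin[2] = 2×1 + 4×2 + 4×1 = 14; y_lin[3] = 2×4 + 4×1 + 4×2 + 2×1 = 22; y_lin[4] = 4×4 + 4×1 + 2×2 = 24; y_lin[5] = 4×4 + 2×1 = 18; y_lin[6] = 2×4 = 8 → [2, 8, 14, 22, 24, 18, 8]. Circular (length 4): y[0] = 2×1 + 4×4 + 4×1 + 2×2 = 26; y[1] = 2×2 + 4×1 + 4×4 + 2×1 = 26; y[2] = 2×1 + 4×2 + 4×1 + 2×4 = 22; y[3] = 2×4 + 4×1 + 4×2 + 2×1 = 22 → [26, 26, 22, 22]

Linear: [2, 8, 14, 22, 24, 18, 8], Circular: [26, 26, 22, 22]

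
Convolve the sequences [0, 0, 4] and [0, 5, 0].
y[0] = 0×0 = 0; y[1] = 0×5 + 0×0 = 0; y[2] = 0×0 + 0×5 + 4×0 = 0; y[3] = 0×0 + 4×5 = 20; y[4] = 4×0 = 0

[0, 0, 0, 20, 0]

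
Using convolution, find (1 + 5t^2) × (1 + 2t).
Ascending coefficients: a = [1, 0, 5], b = [1, 2]. c[0] = 1×1 = 1; c[1] = 1×2 + 0×1 = 2; c[2] = 0×2 + 5×1 = 5; c[3] = 5×2 = 10. Result coefficients: [1, 2, 5, 10] → 1 + 2t + 5t^2 + 10t^3

1 + 2t + 5t^2 + 10t^3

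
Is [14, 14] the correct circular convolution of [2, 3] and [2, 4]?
Recompute circular convolution of [2, 3] and [2, 4]: y[0] = 2×2 + 3×4 = 16; y[1] = 2×4 + 3×2 = 14 → [16, 14]. Compare to given [14, 14]: they differ at index 0: given 14, correct 16, so answer: No

No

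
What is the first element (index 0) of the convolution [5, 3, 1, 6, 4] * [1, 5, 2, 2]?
Use y[k] = Σ_i a[i]·b[k-i] at k=0. y[0] = 5×1 = 5

5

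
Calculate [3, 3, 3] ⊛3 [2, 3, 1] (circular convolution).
Use y[k] = Σ_j u[j]·v[(k-j) mod 3]. y[0] = 3×2 + 3×1 + 3×3 = 18; y[1] = 3×3 + 3×2 + 3×1 = 18; y[2] = 3×1 + 3×3 + 3×2 = 18. Result: [18, 18, 18]

[18, 18, 18]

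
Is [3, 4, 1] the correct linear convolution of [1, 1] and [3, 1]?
Recompute linear convolution of [1, 1] and [3, 1]: y[0] = 1×3 = 3; y[1] = 1×1 + 1×3 = 4; y[2] = 1×1 = 1 → [3, 4, 1]. Given [3, 4, 1] matches, so answer: Yes

Yes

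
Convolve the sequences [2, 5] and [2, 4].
y[0] = 2×2 = 4; y[1] = 2×4 + 5×2 = 18; y[2] = 5×4 = 20

[4, 18, 20]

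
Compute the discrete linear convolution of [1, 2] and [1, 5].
y[0] = 1×1 = 1; y[1] = 1×5 + 2×1 = 7; y[2] = 2×5 = 10

[1, 7, 10]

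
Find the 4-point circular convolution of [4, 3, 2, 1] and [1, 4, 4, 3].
Use y[k] = Σ_j u[j]·v[(k-j) mod 4]. y[0] = 4×1 + 3×3 + 2×4 + 1×4 = 25; y[1] = 4×4 + 3×1 + 2×3 + 1×4 = 29; y[2] = 4×4 + 3×4 + 2×1 + 1×3 = 33; y[3] = 4×3 + 3×4 + 2×4 + 1×1 = 33. Result: [25, 29, 33, 33]

[25, 29, 33, 33]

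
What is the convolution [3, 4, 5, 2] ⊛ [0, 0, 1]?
y[0] = 3×0 = 0; y[1] = 3×0 + 4×0 = 0; y[2] = 3×1 + 4×0 + 5×0 = 3; y[3] = 4×1 + 5×0 + 2×0 = 4; y[4] = 5×1 + 2×0 = 5; y[5] = 2×1 = 2

[0, 0, 3, 4, 5, 2]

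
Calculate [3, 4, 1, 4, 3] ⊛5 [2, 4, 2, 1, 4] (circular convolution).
Use y[k] = Σ_j s[j]·t[(k-j) mod 5]. y[0] = 3×2 + 4×4 + 1×1 + 4×2 + 3×4 = 43; y[1] = 3×4 + 4×2 + 1×4 + 4×1 + 3×2 = 34; y[2] = 3×2 + 4×4 + 1×2 + 4×4 + 3×1 = 43; y[3] = 3×1 + 4×2 + 1×4 + 4×2 + 3×4 = 35; y[4] = 3×4 + 4×1 + 1×2 + 4×4 + 3×2 = 40. Result: [43, 34, 43, 35, 40]

[43, 34, 43, 35, 40]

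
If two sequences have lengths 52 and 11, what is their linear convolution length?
Linear/full convolution length: m + n - 1 = 52 + 11 - 1 = 62

62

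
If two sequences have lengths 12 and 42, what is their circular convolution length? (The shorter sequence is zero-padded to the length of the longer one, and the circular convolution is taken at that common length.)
Circular convolution (zero-padding the shorter input) has length max(m, n) = max(12, 42) = 42

42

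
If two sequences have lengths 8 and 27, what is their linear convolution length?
Linear/full convolution length: m + n - 1 = 8 + 27 - 1 = 34

34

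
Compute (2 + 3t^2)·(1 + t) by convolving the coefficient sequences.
Ascending coefficients: a = [2, 0, 3], b = [1, 1]. c[0] = 2×1 = 2; c[1] = 2×1 + 0×1 = 2; c[2] = 0×1 + 3×1 = 3; c[3] = 3×1 = 3. Result coefficients: [2, 2, 3, 3] → 2 + 2t + 3t^2 + 3t^3

2 + 2t + 3t^2 + 3t^3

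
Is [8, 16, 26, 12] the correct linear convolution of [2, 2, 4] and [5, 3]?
Recompute linear convolution of [2, 2, 4] and [5, 3]: y[0] = 2×5 = 10; y[1] = 2×3 + 2×5 = 16; y[2] = 2×3 + 4×5 = 26; y[3] = 4×3 = 12 → [10, 16, 26, 12]. Compare to given [8, 16, 26, 12]: they differ at index 0: given 8, correct 10, so answer: No

No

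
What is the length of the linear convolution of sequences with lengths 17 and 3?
Linear/full convolution length: m + n - 1 = 17 + 3 - 1 = 19

19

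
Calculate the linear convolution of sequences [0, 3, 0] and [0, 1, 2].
y[0] = 0×0 = 0; y[1] = 0×1 + 3×0 = 0; y[2] = 0×2 + 3×1 + 0×0 = 3; y[3] = 3×2 + 0×1 = 6; y[4] = 0×2 = 0

[0, 0, 3, 6, 0]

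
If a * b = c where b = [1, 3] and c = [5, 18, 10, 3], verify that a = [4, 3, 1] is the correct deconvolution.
Forward-compute [4, 3, 1] * [1, 3]: c[0] = 4×1 = 4; c[1] = 4×3 + 3×1 = 15; c[2] = 3×3 + 1×1 = 10; c[3] = 1×3 = 3 → [4, 15, 10, 3]. Does not match given c = [5, 18, 10, 3].

Not verified. [4, 3, 1] * [1, 3] = [4, 15, 10, 3], which differs from [5, 18, 10, 3] at index 0.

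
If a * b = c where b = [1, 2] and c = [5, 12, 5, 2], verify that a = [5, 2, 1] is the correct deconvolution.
Forward-compute [5, 2, 1] * [1, 2]: c[0] = 5×1 = 5; c[1] = 5×2 + 2×1 = 12; c[2] = 2×2 + 1×1 = 5; c[3] = 1×2 = 2 → [5, 12, 5, 2]. Matches given c = [5, 12, 5, 2], so verified.

Verified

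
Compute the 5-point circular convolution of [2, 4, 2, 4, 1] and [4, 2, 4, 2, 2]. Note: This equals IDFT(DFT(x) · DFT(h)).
Either evaluate y[k] = Σ_j x[j]·h[(k-j) mod 5] directly, or use IDFT(DFT(x) · DFT(h)). y[0] = 2×4 + 4×2 + 2×2 + 4×4 + 1×2 = 38; y[1] = 2×2 + 4×4 + 2×2 + 4×2 + 1×4 = 36; y[2] = 2×4 + 4×2 + 2×4 + 4×2 + 1×2 = 34; y[3] = 2×2 + 4×4 + 2×2 + 4×4 + 1×2 = 42; y[4] = 2×2 + 4×2 + 2×4 + 4×2 + 1×4 = 32. Result: [38, 36, 34, 42, 32]

[38, 36, 34, 42, 32]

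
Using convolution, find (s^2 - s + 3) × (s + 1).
Ascending coefficients: a = [3, -1, 1], b = [1, 1]. c[0] = 3×1 = 3; c[1] = 3×1 + -1×1 = 2; c[2] = -1×1 + 1×1 = 0; c[3] = 1×1 = 1. Result coefficients: [3, 2, 0, 1] → s^3 + 2s + 3

s^3 + 2s + 3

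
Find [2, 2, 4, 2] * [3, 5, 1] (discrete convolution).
y[0] = 2×3 = 6; y[1] = 2×5 + 2×3 = 16; y[2] = 2×1 + 2×5 + 4×3 = 24; y[3] = 2×1 + 4×5 + 2×3 = 28; y[4] = 4×1 + 2×5 = 14; y[5] = 2×1 = 2

[6, 16, 24, 28, 14, 2]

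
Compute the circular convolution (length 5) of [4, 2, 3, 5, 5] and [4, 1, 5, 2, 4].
Use y[k] = Σ_j u[j]·v[(k-j) mod 5]. y[0] = 4×4 + 2×4 + 3×2 + 5×5 + 5×1 = 60; y[1] = 4×1 + 2×4 + 3×4 + 5×2 + 5×5 = 59; y[2] = 4×5 + 2×1 + 3×4 + 5×4 + 5×2 = 64; y[3] = 4×2 + 2×5 + 3×1 + 5×4 + 5×4 = 61; y[4] = 4×4 + 2×2 + 3×5 + 5×1 + 5×4 = 60. Result: [60, 59, 64, 61, 60]

[60, 59, 64, 61, 60]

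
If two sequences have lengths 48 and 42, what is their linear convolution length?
Linear/full convolution length: m + n - 1 = 48 + 42 - 1 = 89

89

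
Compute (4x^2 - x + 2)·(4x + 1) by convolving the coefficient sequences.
Ascending coefficients: a = [2, -1, 4], b = [1, 4]. c[0] = 2×1 = 2; c[1] = 2×4 + -1×1 = 7; c[2] = -1×4 + 4×1 = 0; c[3] = 4×4 = 16. Result coefficients: [2, 7, 0, 16] → 16x^3 + 7x + 2

16x^3 + 7x + 2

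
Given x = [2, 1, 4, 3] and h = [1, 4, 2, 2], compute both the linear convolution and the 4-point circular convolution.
Linear: y_lin[0] = 2×1 = 2; y_lin[1] = 2×4 + 1×1 = 9; y_lin[2] = 2×2 + 1×4 + 4×1 = 12; y_lin[3] = 2×2 + 1×2 + 4×4 + 3×1 = 25; y_lin[4] = 1×2 + 4×2 + 3×4 = 22; y_lin[5] = 4×2 + 3×2 = 14; y_lin[6] = 3×2 = 6 → [2, 9, 12, 25, 22, 14, 6]. Circular (length 4): y[0] = 2×1 + 1×2 + 4×2 + 3×4 = 24; y[1] = 2×4 + 1×1 + 4×2 + 3×2 = 23; y[2] = 2×2 + 1×4 + 4×1 + 3×2 = 18; y[3] = 2×2 + 1×2 + 4×4 + 3×1 = 25 → [24, 23, 18, 25]

Linear: [2, 9, 12, 25, 22, 14, 6], Circular: [24, 23, 18, 25]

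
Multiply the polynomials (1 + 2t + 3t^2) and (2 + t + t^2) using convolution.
Ascending coefficients: a = [1, 2, 3], b = [2, 1, 1]. c[0] = 1×2 = 2; c[1] = 1×1 + 2×2 = 5; c[2] = 1×1 + 2×1 + 3×2 = 9; c[3] = 2×1 + 3×1 = 5; c[4] = 3×1 = 3. Result coefficients: [2, 5, 9, 5, 3] → 2 + 5t + 9t^2 + 5t^3 + 3t^4

2 + 5t + 9t^2 + 5t^3 + 3t^4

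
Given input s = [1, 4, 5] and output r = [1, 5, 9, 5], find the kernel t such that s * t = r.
Output length 4 = len(s) + len(t) - 1 ⇒ len(t) = 2. Solve t forward using t[k] = (r[k] - Σ_{i≥1} s[i]·t[k-i]) / s[0]: t[0] = r[0] / s[0] = 1 / 1 = 1; t[1] = (r[1] - 4×1) / s[0] = (5 - 4×1) / 1 = 1. So t = [1, 1]. Forward-check [1, 4, 5] * [1, 1]: r[0] = 1×1 = 1; r[1] = 1×1 + 4×1 = 5; r[2] = 4×1 + 5×1 = 9; r[3] = 5×1 = 5 → [1, 5, 9, 5] ✓

[1, 1]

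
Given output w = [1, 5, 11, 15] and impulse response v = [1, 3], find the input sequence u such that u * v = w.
Deconvolve w=[1, 5, 11, 15] by v=[1, 3]. Since v[0]=1, solve forward: u[0] = w[0] / 1 = 1; u[1] = (w[1] - 1×3) / 1 = 2; u[2] = (w[2] - 2×3) / 1 = 5. So u = [1, 2, 5]. Check by forward convolution: w[0] = 1×1 = 1; w[1] = 1×3 + 2×1 = 5; w[2] = 2×3 + 5×1 = 11; w[3] = 5×3 = 15

[1, 2, 5]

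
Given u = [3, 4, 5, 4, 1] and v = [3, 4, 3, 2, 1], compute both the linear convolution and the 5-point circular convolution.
Linear: y_lin[0] = 3×3 = 9; y_lin[1] = 3×4 + 4×3 = 24; y_lin[2] = 3×3 + 4×4 + 5×3 = 40; y_lin[3] = 3×2 + 4×3 + 5×4 + 4×3 = 50; y_lin[4] = 3×1 + 4×2 + 5×3 + 4×4 + 1×3 = 45; y_lin[5] = 4×1 + 5×2 + 4×3 + 1×4 = 30; y_lin[6] = 5×1 + 4×2 + 1×3 = 16; y_lin[7] = 4×1 + 1×2 = 6; y_lin[8] = 1×1 = 1 → [9, 24, 40, 50, 45, 30, 16, 6, 1]. Circular (length 5): y[0] = 3×3 + 4×1 + 5×2 + 4×3 + 1×4 = 39; y[1] = 3×4 + 4×3 + 5×1 + 4×2 + 1×3 = 40; y[2] = 3×3 + 4×4 + 5×3 + 4×1 + 1×2 = 46; y[3] = 3×2 + 4×3 + 5×4 + 4×3 + 1×1 = 51; y[4] = 3×1 + 4×2 + 5×3 + 4×4 + 1×3 = 45 → [39, 40, 46, 51, 45]

Linear: [9, 24, 40, 50, 45, 30, 16, 6, 1], Circular: [39, 40, 46, 51, 45]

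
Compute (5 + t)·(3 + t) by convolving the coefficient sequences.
Ascending coefficients: a = [5, 1], b = [3, 1]. c[0] = 5×3 = 15; c[1] = 5×1 + 1×3 = 8; c[2] = 1×1 = 1. Result coefficients: [15, 8, 1] → 15 + 8t + t^2

15 + 8t + t^2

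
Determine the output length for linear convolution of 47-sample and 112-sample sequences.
Linear/full convolution length: m + n - 1 = 47 + 112 - 1 = 158

158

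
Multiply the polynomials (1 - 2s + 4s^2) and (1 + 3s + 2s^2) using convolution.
Ascending coefficients: a = [1, -2, 4], b = [1, 3, 2]. c[0] = 1×1 = 1; c[1] = 1×3 + -2×1 = 1; c[2] = 1×2 + -2×3 + 4×1 = 0; c[3] = -2×2 + 4×3 = 8; c[4] = 4×2 = 8. Result coefficients: [1, 1, 0, 8, 8] → 1 + s + 8s^3 + 8s^4

1 + s + 8s^3 + 8s^4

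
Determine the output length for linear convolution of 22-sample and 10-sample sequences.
Linear/full convolution length: m + n - 1 = 22 + 10 - 1 = 31

31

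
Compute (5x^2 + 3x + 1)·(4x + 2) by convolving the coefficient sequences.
Ascending coefficients: a = [1, 3, 5], b = [2, 4]. c[0] = 1×2 = 2; c[1] = 1×4 + 3×2 = 10; c[2] = 3×4 + 5×2 = 22; c[3] = 5×4 = 20. Result coefficients: [2, 10, 22, 20] → 20x^3 + 22x^2 + 10x + 2

20x^3 + 22x^2 + 10x + 2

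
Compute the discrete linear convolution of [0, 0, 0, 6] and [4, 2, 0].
y[0] = 0×4 = 0; y[1] = 0×2 + 0×4 = 0; y[2] = 0×0 + 0×2 + 0×4 = 0; y[3] = 0×0 + 0×2 + 6×4 = 24; y[4] = 0×0 + 6×2 = 12; y[5] = 6×0 = 0

[0, 0, 0, 24, 12, 0]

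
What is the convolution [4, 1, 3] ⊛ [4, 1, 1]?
y[0] = 4×4 = 16; y[1] = 4×1 + 1×4 = 8; y[2] = 4×1 + 1×1 + 3×4 = 17; y[3] = 1×1 + 3×1 = 4; y[4] = 3×1 = 3

[16, 8, 17, 4, 3]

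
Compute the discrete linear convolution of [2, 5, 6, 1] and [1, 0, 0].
y[0] = 2×1 = 2; y[1] = 2×0 + 5×1 = 5; y[2] = 2×0 + 5×0 + 6×1 = 6; y[3] = 5×0 + 6×0 + 1×1 = 1; y[4] = 6×0 + 1×0 = 0; y[5] = 1×0 = 0

[2, 5, 6, 1, 0, 0]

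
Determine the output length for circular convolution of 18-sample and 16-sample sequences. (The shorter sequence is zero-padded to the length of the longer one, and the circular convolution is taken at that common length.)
Circular convolution (zero-padding the shorter input) has length max(m, n) = max(18, 16) = 18

18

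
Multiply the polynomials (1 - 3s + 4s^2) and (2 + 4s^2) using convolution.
Ascending coefficients: a = [1, -3, 4], b = [2, 0, 4]. c[0] = 1×2 = 2; c[1] = 1×0 + -3×2 = -6; c[2] = 1×4 + -3×0 + 4×2 = 12; c[3] = -3×4 + 4×0 = -12; c[4] = 4×4 = 16. Result coefficients: [2, -6, 12, -12, 16] → 2 - 6s + 12s^2 - 12s^3 + 16s^4

2 - 6s + 12s^2 - 12s^3 + 16s^4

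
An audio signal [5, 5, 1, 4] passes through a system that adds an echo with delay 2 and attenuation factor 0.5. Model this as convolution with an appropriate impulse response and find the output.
Direct-path + delayed-attenuated-path model → impulse response h = [1, 0, 0.5] (1 at lag 0, 0.5 at lag 2). Output y[n] = x[n] + 0.5·x[n - 2] (with x[n] = 0 outside 0..3): y[0] = 5 + 0.5×0 = 5; y[1] = 5 + 0.5×0 = 5; y[2] = 1 + 0.5×5 = 3.5; y[3] = 4 + 0.5×5 = 6.5; y[4] = 0 + 0.5×1 = 0.5; y[5] = 0 + 0.5×4 = 2.0. So y = [5, 5, 3.5, 6.5, 0.5, 2.0]

[5, 5, 3.5, 6.5, 0.5, 2.0]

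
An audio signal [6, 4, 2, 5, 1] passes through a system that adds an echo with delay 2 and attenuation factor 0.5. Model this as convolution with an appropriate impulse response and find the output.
Direct-path + delayed-attenuated-path model → impulse response h = [1, 0, 0.5] (1 at lag 0, 0.5 at lag 2). Output y[n] = x[n] + 0.5·x[n - 2] (with x[n] = 0 outside 0..4): y[0] = 6 + 0.5×0 = 6; y[1] = 4 + 0.5×0 = 4; y[2] = 2 + 0.5×6 = 5.0; y[3] = 5 + 0.5×4 = 7.0; y[4] = 1 + 0.5×2 = 2.0; y[5] = 0 + 0.5×5 = 2.5; y[6] = 0 + 0.5×1 = 0.5. So y = [6, 4, 5.0, 7.0, 2.0, 2.5, 0.5]

[6, 4, 5.0, 7.0, 2.0, 2.5, 0.5]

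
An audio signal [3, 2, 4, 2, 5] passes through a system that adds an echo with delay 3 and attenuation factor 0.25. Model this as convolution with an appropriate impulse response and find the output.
Direct-path + delayed-attenuated-path model → impulse response h = [1, 0, 0, 0.25] (1 at lag 0, 0.25 at lag 3). Output y[n] = x[n] + 0.25·x[n - 3] (with x[n] = 0 outside 0..4): y[0] = 3 + 0.25×0 = 3; y[1] = 2 + 0.25×0 = 2; y[2] = 4 + 0.25×0 = 4; y[3] = 2 + 0.25×3 = 2.75; y[4] = 5 + 0.25×2 = 5.5; y[5] = 0 + 0.25×4 = 1.0; y[6] = 0 + 0.25×2 = 0.5; y[7] = 0 + 0.25×5 = 1.25. So y = [3, 2, 4, 2.75, 5.5, 1.0, 0.5, 1.25]

[3, 2, 4, 2.75, 5.5, 1.0, 0.5, 1.25]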